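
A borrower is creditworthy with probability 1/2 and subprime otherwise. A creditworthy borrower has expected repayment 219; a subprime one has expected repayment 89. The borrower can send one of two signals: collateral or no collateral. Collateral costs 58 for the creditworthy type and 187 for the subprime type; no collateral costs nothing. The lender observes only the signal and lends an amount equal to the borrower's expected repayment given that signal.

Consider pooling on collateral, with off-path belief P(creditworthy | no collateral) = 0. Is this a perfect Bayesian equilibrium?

At the pooled signal (collateral) the lender holds the prior 1/2 and pays 1/2·219 + 1/2·89 = 154. Off-path (no collateral) belief 0 gives 0·219 + 1·89 = 89.
Creditworthy: collateral gives 154 − 58 = 96; no collateral gives 89 − 0 = 89. Stays. ✓
Subprime: collateral gives 154 − 187 = -33; no collateral gives 89 − 0 = 89. Deviates. ✗

No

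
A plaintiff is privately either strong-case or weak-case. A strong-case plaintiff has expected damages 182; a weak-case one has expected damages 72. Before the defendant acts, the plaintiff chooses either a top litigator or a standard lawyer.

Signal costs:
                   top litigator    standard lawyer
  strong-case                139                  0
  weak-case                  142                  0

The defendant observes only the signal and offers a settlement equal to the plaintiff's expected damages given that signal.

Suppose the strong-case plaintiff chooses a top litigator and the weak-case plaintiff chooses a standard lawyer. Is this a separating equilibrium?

Under separation the defendant infers type exactly: top litigator → strong-case (pays 182), standard lawyer → weak-case (pays 72).
Strong-case: top litigator gives 182 − 139 = 43; standard lawyer gives 72 − 0 = 72. Would deviate. ✗
Weak-case: standard lawyer gives 72 − 0 = 72; top litigator gives 182 − 142 = 40. No deviation. ✓

No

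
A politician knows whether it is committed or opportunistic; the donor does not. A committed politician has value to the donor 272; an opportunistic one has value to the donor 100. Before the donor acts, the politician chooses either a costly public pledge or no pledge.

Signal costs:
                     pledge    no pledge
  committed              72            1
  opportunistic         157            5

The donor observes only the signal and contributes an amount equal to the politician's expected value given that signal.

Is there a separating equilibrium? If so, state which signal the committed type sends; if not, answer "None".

None

Try committed → pledge, opportunistic → no pledge:
  If types separate, pledge earns payment 272 and no pledge earns 100.
  Committed: pledge gives 272 − 72 = 200; no pledge gives 100 − 1 = 99. No deviation. ✓
  Opportunistic: no pledge gives 100 − 5 = 95; pledge gives 272 − 157 = 115. Would deviate. ✗
Try committed → no pledge, opportunistic → pledge:
  If types separate, no pledge earns payment 272 and pledge earns 100.
  Committed: no pledge gives 272 − 1 = 271; pledge gives 100 − 72 = 28. No deviation. ✓
  Opportunistic: pledge gives 100 − 157 = -57; no pledge gives 272 − 5 = 267. Would deviate. ✗
Neither assignment is incentive-compatible.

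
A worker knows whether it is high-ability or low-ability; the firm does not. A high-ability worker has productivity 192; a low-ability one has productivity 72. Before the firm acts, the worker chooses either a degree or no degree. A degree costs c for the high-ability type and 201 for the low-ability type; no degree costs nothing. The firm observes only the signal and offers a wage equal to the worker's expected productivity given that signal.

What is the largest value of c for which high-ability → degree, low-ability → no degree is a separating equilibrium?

Under separation: degree → high-ability (pays 192); no degree → low-ability (pays 72).
Low-ability: 72 − 0 = 72 ≥ 192 − 201 = -9. Holds regardless of c. ✓
High-ability: 192 − c ≥ 72 − 0, so c ≤ 192 − 72 = 120.

120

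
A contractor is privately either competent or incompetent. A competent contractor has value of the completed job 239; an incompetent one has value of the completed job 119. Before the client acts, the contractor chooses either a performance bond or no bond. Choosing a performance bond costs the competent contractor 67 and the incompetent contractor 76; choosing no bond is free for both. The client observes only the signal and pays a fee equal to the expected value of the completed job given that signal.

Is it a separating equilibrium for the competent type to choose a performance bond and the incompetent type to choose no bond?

Under separation the client infers type exactly: bond → competent (pays 239), no bond → incompetent (pays 119).
Competent: bond gives 239 − 67 = 172; no bond gives 119 − 0 = 119. No deviation. ✓
Incompetent: no bond gives 119 − 0 = 119; bond gives 239 − 76 = 163. Would deviate. ✗

No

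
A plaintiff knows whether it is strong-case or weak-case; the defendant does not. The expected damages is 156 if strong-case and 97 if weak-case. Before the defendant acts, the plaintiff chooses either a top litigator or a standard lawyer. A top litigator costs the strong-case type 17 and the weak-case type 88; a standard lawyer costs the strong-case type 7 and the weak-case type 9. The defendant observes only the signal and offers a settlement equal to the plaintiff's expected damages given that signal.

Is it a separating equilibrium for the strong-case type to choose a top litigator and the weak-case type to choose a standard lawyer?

If types separate, top litigator earns payment 156 and standard lawyer earns 97.
Strong-case: top litigator gives 156 − 17 = 139; standard lawyer gives 97 − 7 = 90. No deviation. ✓
Weak-case: standard lawyer gives 97 − 9 = 88; top litigator gives 156 − 88 = 68. No deviation. ✓
Neither type gains from mimicking the other.

Yes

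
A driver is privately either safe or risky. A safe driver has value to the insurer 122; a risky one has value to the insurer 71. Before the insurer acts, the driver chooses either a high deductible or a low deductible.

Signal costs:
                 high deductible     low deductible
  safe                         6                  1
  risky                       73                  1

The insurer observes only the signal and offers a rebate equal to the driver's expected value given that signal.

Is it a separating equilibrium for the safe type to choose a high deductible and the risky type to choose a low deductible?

Yes

Under separation the insurer infers type exactly: high deductible → safe (pays 122), low deductible → risky (pays 71).
Safe: high deductible gives 122 − 6 = 116; low deductible gives 71 − 1 = 70. No deviation. ✓
Risky: low deductible gives 71 − 1 = 70; high deductible gives 122 − 73 = 49. No deviation. ✓
Neither type gains from mimicking the other.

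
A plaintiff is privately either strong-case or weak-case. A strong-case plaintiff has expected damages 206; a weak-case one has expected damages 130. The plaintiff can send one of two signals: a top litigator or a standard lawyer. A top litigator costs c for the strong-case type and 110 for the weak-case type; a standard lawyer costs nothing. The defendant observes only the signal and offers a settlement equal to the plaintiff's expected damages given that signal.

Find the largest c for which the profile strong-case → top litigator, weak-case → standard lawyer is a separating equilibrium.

Under separation: top litigator → strong-case (pays 206); standard lawyer → weak-case (pays 130).
Weak-case: 130 − 0 = 130 ≥ 206 − 110 = 96. Holds regardless of c. ✓
Strong-case: 206 − c ≥ 130 − 0, so c ≤ 206 − 130 = 76.

76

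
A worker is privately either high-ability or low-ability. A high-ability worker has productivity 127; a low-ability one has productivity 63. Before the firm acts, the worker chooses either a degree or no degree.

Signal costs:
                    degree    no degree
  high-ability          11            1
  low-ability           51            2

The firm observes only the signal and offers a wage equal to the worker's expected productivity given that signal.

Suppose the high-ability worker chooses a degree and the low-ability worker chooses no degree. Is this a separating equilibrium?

No

If types separate, degree earns payment 127 and no degree earns 63.
High-ability: degree gives 127 − 11 = 116; no degree gives 63 − 1 = 62. No deviation. ✓
Low-ability: no degree gives 63 − 2 = 61; degree gives 127 − 51 = 76. Would deviate. ✗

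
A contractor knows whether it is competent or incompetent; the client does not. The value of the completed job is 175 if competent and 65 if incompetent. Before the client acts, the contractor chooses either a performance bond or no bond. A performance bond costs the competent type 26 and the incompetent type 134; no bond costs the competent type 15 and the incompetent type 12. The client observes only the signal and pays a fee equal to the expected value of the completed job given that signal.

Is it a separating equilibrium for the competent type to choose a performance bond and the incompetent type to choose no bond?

Yes

If types separate, bond earns payment 175 and no bond earns 65.
Competent: bond gives 175 − 26 = 149; no bond gives 65 − 15 = 50. No deviation. ✓
Incompetent: no bond gives 65 − 12 = 53; bond gives 175 − 134 = 41. No deviation. ✓
Both incentive constraints hold.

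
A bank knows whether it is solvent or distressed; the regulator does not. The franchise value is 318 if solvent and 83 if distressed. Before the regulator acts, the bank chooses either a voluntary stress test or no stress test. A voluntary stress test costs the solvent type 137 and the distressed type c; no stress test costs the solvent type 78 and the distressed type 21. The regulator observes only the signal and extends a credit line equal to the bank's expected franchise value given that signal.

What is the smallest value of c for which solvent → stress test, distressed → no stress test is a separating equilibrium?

Under separation: stress test → solvent (pays 318); no stress test → distressed (pays 83).
Solvent: 318 − 137 = 181 ≥ 83 − 78 = 5. Holds regardless of c. ✓
Distressed: 83 − 21 ≥ 318 − c, so c ≥ 318 − 62 = 256.

256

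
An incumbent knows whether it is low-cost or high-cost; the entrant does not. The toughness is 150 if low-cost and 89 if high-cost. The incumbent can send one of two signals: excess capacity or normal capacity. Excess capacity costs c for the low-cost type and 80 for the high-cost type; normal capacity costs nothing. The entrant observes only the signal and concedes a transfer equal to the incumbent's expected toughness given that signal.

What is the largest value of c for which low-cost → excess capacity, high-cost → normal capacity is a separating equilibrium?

61

Under separation: excess capacity → low-cost (pays 150); normal capacity → high-cost (pays 89).
High-cost: 89 − 0 = 89 ≥ 150 − 80 = 70. Holds regardless of c. ✓
Low-cost: 150 − c ≥ 89 − 0, so c ≤ 150 − 89 = 61.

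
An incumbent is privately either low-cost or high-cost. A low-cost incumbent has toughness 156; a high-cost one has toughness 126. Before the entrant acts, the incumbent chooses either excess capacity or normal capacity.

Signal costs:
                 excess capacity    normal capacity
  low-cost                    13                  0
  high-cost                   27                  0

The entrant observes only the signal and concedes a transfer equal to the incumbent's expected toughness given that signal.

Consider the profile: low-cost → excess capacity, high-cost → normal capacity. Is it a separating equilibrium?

No

Under separation the entrant infers type exactly: excess capacity → low-cost (pays 156), normal capacity → high-cost (pays 126).
Low-cost: excess capacity gives 156 − 13 = 143; normal capacity gives 126 − 0 = 126. No deviation. ✓
High-cost: normal capacity gives 126 − 0 = 126; excess capacity gives 156 − 27 = 129. Would deviate. ✗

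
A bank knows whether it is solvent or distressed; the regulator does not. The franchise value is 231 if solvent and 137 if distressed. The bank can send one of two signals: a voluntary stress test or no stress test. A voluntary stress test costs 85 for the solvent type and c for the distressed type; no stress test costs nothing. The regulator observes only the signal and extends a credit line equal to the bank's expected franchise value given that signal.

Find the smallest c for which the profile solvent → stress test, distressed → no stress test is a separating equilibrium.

Under separation: stress test → solvent (pays 231); no stress test → distressed (pays 137).
Solvent: 231 − 85 = 146 ≥ 137 − 0 = 137. Holds regardless of c. ✓
Distressed: 137 − 0 ≥ 231 − c, so c ≥ 231 − 137 = 94.

94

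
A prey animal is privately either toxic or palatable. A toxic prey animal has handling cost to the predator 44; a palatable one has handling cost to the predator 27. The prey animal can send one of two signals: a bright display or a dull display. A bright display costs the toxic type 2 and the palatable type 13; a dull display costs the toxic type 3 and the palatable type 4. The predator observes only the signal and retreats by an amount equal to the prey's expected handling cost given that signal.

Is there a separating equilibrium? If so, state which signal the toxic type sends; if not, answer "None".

None

Try toxic → bright display, palatable → dull display:
  Under separation the predator infers type exactly: bright display → toxic (pays 44), dull display → palatable (pays 27).
  Toxic: bright display gives 44 − 2 = 42; dull display gives 27 − 3 = 24. No deviation. ✓
  Palatable: dull display gives 27 − 4 = 23; bright display gives 44 − 13 = 31. Would deviate. ✗
Try toxic → dull display, palatable → bright display:
  Under separation the predator infers type exactly: dull display → toxic (pays 44), bright display → palatable (pays 27).
  Toxic: dull display gives 44 − 3 = 41; bright display gives 27 − 2 = 25. No deviation. ✓
  Palatable: bright display gives 27 − 13 = 14; dull display gives 44 − 4 = 40. Would deviate. ✗
Neither assignment is incentive-compatible.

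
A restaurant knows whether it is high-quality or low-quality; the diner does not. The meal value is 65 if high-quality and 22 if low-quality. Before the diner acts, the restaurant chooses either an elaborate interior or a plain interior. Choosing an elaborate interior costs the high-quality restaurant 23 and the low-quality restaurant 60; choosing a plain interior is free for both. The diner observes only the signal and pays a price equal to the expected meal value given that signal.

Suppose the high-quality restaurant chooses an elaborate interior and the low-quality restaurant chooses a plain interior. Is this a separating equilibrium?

Yes

If types separate, elaborate interior earns payment 65 and plain interior earns 22.
High-quality: elaborate interior gives 65 − 23 = 42; plain interior gives 22 − 0 = 22. No deviation. ✓
Low-quality: plain interior gives 22 − 0 = 22; elaborate interior gives 65 − 60 = 5. No deviation. ✓
Both incentive constraints hold.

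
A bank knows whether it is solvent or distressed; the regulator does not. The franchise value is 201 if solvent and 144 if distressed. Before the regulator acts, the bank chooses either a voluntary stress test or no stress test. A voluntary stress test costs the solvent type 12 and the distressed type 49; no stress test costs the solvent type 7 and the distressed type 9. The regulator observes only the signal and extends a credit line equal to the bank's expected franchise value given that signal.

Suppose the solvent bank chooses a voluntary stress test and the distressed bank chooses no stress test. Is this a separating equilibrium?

No

Under separation the regulator infers type exactly: stress test → solvent (pays 201), no stress test → distressed (pays 144).
Solvent: stress test gives 201 − 12 = 189; no stress test gives 144 − 7 = 137. No deviation. ✓
Distressed: no stress test gives 144 − 9 = 135; stress test gives 201 − 49 = 152. Would deviate. ✗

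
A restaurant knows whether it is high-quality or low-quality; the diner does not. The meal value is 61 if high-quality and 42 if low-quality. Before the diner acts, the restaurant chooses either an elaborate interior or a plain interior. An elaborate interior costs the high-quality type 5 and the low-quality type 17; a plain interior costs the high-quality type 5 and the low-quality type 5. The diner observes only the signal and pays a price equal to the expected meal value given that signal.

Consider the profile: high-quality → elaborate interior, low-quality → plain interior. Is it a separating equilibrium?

Under separation the diner infers type exactly: elaborate interior → high-quality (pays 61), plain interior → low-quality (pays 42).
High-quality: elaborate interior gives 61 − 5 = 56; plain interior gives 42 − 5 = 37. No deviation. ✓
Low-quality: plain interior gives 42 − 5 = 37; elaborate interior gives 61 − 17 = 44. Would deviate. ✗

No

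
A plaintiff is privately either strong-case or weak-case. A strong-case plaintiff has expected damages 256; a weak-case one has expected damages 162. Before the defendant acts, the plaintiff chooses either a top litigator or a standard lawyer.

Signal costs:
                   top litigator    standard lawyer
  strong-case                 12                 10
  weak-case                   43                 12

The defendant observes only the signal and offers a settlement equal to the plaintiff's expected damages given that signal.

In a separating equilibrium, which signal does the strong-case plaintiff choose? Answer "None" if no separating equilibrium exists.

None

Try strong-case → top litigator, weak-case → standard lawyer:
  Under separation the defendant infers type exactly: top litigator → strong-case (pays 256), standard lawyer → weak-case (pays 162).
  Strong-case: top litigator gives 256 − 12 = 244; standard lawyer gives 162 − 10 = 152. No deviation. ✓
  Weak-case: standard lawyer gives 162 − 12 = 150; top litigator gives 256 − 43 = 213. Would deviate. ✗
Try strong-case → standard lawyer, weak-case → top litigator:
  Under separation the defendant infers type exactly: standard lawyer → strong-case (pays 256), top litigator → weak-case (pays 162).
  Strong-case: standard lawyer gives 256 − 10 = 246; top litigator gives 162 − 12 = 150. No deviation. ✓
  Weak-case: top litigator gives 162 − 43 = 119; standard lawyer gives 256 − 12 = 244. Would deviate. ✗
Neither assignment is incentive-compatible.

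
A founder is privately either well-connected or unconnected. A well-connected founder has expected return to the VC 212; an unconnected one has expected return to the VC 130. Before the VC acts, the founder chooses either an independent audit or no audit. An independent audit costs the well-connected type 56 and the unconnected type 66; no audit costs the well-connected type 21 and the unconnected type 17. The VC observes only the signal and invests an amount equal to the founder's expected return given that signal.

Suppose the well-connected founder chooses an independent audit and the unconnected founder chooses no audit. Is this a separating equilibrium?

If types separate, audit earns payment 212 and no audit earns 130.
Well-connected: audit gives 212 − 56 = 156; no audit gives 130 − 21 = 109. No deviation. ✓
Unconnected: no audit gives 130 − 17 = 113; audit gives 212 − 66 = 146. Would deviate. ✗

No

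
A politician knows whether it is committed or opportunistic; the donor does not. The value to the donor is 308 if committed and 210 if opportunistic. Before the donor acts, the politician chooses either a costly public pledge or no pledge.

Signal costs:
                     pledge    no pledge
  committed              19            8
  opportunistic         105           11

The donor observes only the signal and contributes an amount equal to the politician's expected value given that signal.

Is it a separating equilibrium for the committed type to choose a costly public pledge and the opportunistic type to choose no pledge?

Under separation the donor infers type exactly: pledge → committed (pays 308), no pledge → opportunistic (pays 210).
Committed: pledge gives 308 − 19 = 289; no pledge gives 210 − 8 = 202. No deviation. ✓
Opportunistic: no pledge gives 210 − 11 = 199; pledge gives 308 − 105 = 203. Would deviate. ✗

No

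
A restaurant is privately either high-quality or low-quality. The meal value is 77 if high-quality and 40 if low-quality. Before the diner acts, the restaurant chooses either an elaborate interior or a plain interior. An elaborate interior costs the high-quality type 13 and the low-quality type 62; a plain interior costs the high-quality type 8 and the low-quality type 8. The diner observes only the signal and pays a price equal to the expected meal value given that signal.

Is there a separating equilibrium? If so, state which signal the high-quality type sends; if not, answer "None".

Try high-quality → elaborate interior, low-quality → plain interior:
  If types separate, elaborate interior earns payment 77 and plain interior earns 40.
  High-quality: elaborate interior gives 77 − 13 = 64; plain interior gives 40 − 8 = 32. No deviation. ✓
  Low-quality: plain interior gives 40 − 8 = 32; elaborate interior gives 77 − 62 = 15. No deviation. ✓
Both hold — the high-quality type sends elaborate interior.

elaborate interior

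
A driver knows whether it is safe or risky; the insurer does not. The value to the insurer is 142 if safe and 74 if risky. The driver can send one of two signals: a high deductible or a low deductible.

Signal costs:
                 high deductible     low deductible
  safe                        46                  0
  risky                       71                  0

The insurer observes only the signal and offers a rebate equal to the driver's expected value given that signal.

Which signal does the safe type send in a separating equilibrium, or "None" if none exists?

high deductible

Try safe → high deductible, risky → low deductible:
  If types separate, high deductible earns payment 142 and low deductible earns 74.
  Safe: high deductible gives 142 − 46 = 96; low deductible gives 74 − 0 = 74. No deviation. ✓
  Risky: low deductible gives 74 − 0 = 74; high deductible gives 142 − 71 = 71. No deviation. ✓
Both hold — the safe type sends high deductible.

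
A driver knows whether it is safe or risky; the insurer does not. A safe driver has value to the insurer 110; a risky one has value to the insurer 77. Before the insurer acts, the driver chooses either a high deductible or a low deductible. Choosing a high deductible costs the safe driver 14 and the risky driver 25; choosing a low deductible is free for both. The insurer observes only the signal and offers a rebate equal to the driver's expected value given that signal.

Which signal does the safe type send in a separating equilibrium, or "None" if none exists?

None

Try safe → high deductible, risky → low deductible:
  If types separate, high deductible earns payment 110 and low deductible earns 77.
  Safe: high deductible gives 110 − 14 = 96; low deductible gives 77 − 0 = 77. No deviation. ✓
  Risky: low deductible gives 77 − 0 = 77; high deductible gives 110 − 25 = 85. Would deviate. ✗
Try safe → low deductible, risky → high deductible:
  If types separate, low deductible earns payment 110 and high deductible earns 77.
  Safe: low deductible gives 110 − 0 = 110; high deductible gives 77 − 14 = 63. No deviation. ✓
  Risky: high deductible gives 77 − 25 = 52; low deductible gives 110 − 0 = 110. Would deviate. ✗
Neither assignment is incentive-compatible.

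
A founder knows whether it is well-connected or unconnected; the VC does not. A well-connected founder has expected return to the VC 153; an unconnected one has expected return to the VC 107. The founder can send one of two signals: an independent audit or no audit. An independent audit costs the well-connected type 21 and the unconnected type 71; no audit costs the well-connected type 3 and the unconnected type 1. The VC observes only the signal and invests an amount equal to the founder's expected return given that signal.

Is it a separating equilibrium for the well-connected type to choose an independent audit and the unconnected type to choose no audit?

If types separate, audit earns payment 153 and no audit earns 107.
Well-connected: audit gives 153 − 21 = 132; no audit gives 107 − 3 = 104. No deviation. ✓
Unconnected: no audit gives 107 − 1 = 106; audit gives 153 − 71 = 82. No deviation. ✓
Both incentive constraints hold.

Yes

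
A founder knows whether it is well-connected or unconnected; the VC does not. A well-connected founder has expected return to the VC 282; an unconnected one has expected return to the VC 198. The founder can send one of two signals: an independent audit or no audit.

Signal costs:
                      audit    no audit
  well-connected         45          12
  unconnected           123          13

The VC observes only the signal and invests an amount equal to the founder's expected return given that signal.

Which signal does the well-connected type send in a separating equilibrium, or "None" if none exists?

Try well-connected → audit, unconnected → no audit:
  Under separation the VC infers type exactly: audit → well-connected (pays 282), no audit → unconnected (pays 198).
  Well-connected: audit gives 282 − 45 = 237; no audit gives 198 − 12 = 186. No deviation. ✓
  Unconnected: no audit gives 198 − 13 = 185; audit gives 282 − 123 = 159. No deviation. ✓
Both hold — the well-connected type sends audit.

audit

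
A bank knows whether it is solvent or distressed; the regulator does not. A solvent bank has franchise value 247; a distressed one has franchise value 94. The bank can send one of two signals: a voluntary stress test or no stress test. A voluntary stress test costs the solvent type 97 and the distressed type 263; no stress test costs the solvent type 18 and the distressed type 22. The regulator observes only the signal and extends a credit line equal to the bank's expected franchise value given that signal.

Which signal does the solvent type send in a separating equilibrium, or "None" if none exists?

Try solvent → stress test, distressed → no stress test:
  Under separation the regulator infers type exactly: stress test → solvent (pays 247), no stress test → distressed (pays 94).
  Solvent: stress test gives 247 − 97 = 150; no stress test gives 94 − 18 = 76. No deviation. ✓
  Distressed: no stress test gives 94 − 22 = 72; stress test gives 247 − 263 = -16. No deviation. ✓
Both hold — the solvent type sends stress test.

stress test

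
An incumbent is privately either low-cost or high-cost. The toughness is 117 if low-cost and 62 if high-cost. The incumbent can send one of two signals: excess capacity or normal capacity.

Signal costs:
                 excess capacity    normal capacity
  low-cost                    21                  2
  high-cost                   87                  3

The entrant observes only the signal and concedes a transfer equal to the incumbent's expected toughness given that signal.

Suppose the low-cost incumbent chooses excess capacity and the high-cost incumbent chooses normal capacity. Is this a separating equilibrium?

If types separate, excess capacity earns payment 117 and normal capacity earns 62.
Low-cost: excess capacity gives 117 − 21 = 96; normal capacity gives 62 − 2 = 60. No deviation. ✓
High-cost: normal capacity gives 62 − 3 = 59; excess capacity gives 117 − 87 = 30. No deviation. ✓
Neither type gains from mimicking the other.

Yes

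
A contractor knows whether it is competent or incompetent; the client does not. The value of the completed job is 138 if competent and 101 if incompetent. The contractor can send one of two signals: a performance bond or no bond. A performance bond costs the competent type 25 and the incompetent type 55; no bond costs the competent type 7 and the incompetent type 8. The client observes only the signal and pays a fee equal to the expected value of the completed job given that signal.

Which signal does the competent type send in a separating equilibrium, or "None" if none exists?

bond

Try competent → bond, incompetent → no bond:
  If types separate, bond earns payment 138 and no bond earns 101.
  Competent: bond gives 138 − 25 = 113; no bond gives 101 − 7 = 94. No deviation. ✓
  Incompetent: no bond gives 101 − 8 = 93; bond gives 138 − 55 = 83. No deviation. ✓
Both hold — the competent type sends bond.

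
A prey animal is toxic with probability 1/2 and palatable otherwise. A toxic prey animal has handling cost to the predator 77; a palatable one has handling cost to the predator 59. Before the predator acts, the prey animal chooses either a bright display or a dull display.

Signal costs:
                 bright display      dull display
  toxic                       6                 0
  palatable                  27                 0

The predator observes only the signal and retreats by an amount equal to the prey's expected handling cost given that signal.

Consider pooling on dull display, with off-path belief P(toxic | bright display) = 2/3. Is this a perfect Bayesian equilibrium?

At the pooled signal (dull display) the predator holds the prior 1/2 and pays 1/2·77 + 1/2·59 = 68. Off-path (bright display) belief 2/3 gives 2/3·77 + 1/3·59 = 71.
Toxic: dull display gives 68 − 0 = 68; bright display gives 71 − 6 = 65. Stays. ✓
Palatable: dull display gives 68 − 0 = 68; bright display gives 71 − 27 = 44. Stays. ✓

Yes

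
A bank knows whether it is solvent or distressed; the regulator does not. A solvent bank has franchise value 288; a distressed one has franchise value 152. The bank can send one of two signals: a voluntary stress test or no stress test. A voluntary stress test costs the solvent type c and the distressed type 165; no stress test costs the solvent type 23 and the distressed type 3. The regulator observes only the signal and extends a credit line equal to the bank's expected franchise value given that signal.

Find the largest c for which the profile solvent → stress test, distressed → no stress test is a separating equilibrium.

159

Under separation: stress test → solvent (pays 288); no stress test → distressed (pays 152).
Distressed: 152 − 3 = 149 ≥ 288 − 165 = 123. Holds regardless of c. ✓
Solvent: 288 − c ≥ 152 − 23, so c ≤ 288 − 129 = 159.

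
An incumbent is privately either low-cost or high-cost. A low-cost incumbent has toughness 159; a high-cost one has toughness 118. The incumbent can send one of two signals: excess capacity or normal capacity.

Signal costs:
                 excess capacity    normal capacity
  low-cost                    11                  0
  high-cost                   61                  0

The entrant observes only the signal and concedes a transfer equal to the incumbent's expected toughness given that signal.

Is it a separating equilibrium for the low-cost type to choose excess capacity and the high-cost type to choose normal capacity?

If types separate, excess capacity earns payment 159 and normal capacity earns 118.
Low-cost: excess capacity gives 159 − 11 = 148; normal capacity gives 118 − 0 = 118. No deviation. ✓
High-cost: normal capacity gives 118 − 0 = 118; excess capacity gives 159 − 61 = 98. No deviation. ✓
Neither type gains from mimicking the other.

Yes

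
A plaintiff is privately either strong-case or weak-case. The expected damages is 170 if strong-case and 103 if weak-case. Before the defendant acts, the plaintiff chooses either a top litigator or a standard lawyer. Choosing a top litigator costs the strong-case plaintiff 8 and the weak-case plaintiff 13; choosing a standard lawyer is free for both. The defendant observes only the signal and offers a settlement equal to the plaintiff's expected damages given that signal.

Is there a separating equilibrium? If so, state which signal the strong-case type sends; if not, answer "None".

None

Try strong-case → top litigator, weak-case → standard lawyer:
  If types separate, top litigator earns payment 170 and standard lawyer earns 103.
  Strong-case: top litigator gives 170 − 8 = 162; standard lawyer gives 103 − 0 = 103. No deviation. ✓
  Weak-case: standard lawyer gives 103 − 0 = 103; top litigator gives 170 − 13 = 157. Would deviate. ✗
Try strong-case → standard lawyer, weak-case → top litigator:
  If types separate, standard lawyer earns payment 170 and top litigator earns 103.
  Strong-case: standard lawyer gives 170 − 0 = 170; top litigator gives 103 − 8 = 95. No deviation. ✓
  Weak-case: top litigator gives 103 − 13 = 90; standard lawyer gives 170 − 0 = 170. Would deviate. ✗
Neither assignment is incentive-compatible.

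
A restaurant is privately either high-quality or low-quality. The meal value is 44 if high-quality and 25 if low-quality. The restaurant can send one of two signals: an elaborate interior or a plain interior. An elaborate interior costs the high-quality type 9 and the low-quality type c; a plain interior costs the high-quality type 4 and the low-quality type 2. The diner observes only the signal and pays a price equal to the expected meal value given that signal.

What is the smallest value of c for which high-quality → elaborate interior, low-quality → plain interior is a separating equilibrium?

21

Under separation: elaborate interior → high-quality (pays 44); plain interior → low-quality (pays 25).
High-quality: 44 − 9 = 35 ≥ 25 − 4 = 21. Holds regardless of c. ✓
Low-quality: 25 − 2 ≥ 44 − c, so c ≥ 44 − 23 = 21.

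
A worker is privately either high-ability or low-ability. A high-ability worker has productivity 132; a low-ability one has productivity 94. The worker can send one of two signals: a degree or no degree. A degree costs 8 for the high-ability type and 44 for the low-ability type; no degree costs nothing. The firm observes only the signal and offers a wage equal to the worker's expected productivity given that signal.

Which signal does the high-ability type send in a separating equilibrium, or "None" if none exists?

degree

Try high-ability → degree, low-ability → no degree:
  If types separate, degree earns payment 132 and no degree earns 94.
  High-ability: degree gives 132 − 8 = 124; no degree gives 94 − 0 = 94. No deviation. ✓
  Low-ability: no degree gives 94 − 0 = 94; degree gives 132 − 44 = 88. No deviation. ✓
Both hold — the high-ability type sends degree.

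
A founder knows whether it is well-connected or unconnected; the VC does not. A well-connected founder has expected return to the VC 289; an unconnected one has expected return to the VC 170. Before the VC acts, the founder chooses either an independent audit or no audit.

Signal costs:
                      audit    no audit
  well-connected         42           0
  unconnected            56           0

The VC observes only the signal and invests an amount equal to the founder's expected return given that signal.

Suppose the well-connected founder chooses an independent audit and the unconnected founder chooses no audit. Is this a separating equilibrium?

No

Under separation the VC infers type exactly: audit → well-connected (pays 289), no audit → unconnected (pays 170).
Well-connected: audit gives 289 − 42 = 247; no audit gives 170 − 0 = 170. No deviation. ✓
Unconnected: no audit gives 170 − 0 = 170; audit gives 289 − 56 = 233. Would deviate. ✗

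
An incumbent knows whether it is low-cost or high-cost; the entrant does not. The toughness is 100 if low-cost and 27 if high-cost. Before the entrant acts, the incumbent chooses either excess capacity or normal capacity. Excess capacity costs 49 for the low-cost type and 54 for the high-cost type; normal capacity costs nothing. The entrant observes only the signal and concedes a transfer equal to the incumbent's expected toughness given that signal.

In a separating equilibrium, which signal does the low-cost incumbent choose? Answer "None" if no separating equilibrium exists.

None

Try low-cost → excess capacity, high-cost → normal capacity:
  If types separate, excess capacity earns payment 100 and normal capacity earns 27.
  Low-cost: excess capacity gives 100 − 49 = 51; normal capacity gives 27 − 0 = 27. No deviation. ✓
  High-cost: normal capacity gives 27 − 0 = 27; excess capacity gives 100 − 54 = 46. Would deviate. ✗
Try low-cost → normal capacity, high-cost → excess capacity:
  If types separate, normal capacity earns payment 100 and excess capacity earns 27.
  Low-cost: normal capacity gives 100 − 0 = 100; excess capacity gives 27 − 49 = -22. No deviation. ✓
  High-cost: excess capacity gives 27 − 54 = -27; normal capacity gives 100 − 0 = 100. Would deviate. ✗
Neither assignment is incentive-compatible.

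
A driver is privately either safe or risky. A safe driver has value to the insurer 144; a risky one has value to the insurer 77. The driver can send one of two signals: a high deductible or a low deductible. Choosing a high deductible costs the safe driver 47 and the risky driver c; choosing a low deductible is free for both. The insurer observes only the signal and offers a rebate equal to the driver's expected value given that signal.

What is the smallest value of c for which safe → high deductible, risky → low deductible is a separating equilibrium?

67

Under separation: high deductible → safe (pays 144); low deductible → risky (pays 77).
Safe: 144 − 47 = 97 ≥ 77 − 0 = 77. Holds regardless of c. ✓
Risky: 77 − 0 ≥ 144 − c, so c ≥ 144 − 77 = 67.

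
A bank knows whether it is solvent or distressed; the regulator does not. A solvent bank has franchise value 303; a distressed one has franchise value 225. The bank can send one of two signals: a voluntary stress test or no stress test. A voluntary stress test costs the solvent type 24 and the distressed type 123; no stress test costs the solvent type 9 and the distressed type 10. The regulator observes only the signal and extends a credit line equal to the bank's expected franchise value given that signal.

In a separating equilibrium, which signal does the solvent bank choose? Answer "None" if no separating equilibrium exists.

Try solvent → stress test, distressed → no stress test:
  If types separate, stress test earns payment 303 and no stress test earns 225.
  Solvent: stress test gives 303 − 24 = 279; no stress test gives 225 − 9 = 216. No deviation. ✓
  Distressed: no stress test gives 225 − 10 = 215; stress test gives 303 − 123 = 180. No deviation. ✓
Both hold — the solvent type sends stress test.

stress test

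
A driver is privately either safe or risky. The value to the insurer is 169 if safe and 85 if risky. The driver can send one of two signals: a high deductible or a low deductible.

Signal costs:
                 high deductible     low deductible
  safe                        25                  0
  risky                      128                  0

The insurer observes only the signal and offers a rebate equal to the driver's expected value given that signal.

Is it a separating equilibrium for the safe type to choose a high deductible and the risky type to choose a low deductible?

If types separate, high deductible earns payment 169 and low deductible earns 85.
Safe: high deductible gives 169 − 25 = 144; low deductible gives 85 − 0 = 85. No deviation. ✓
Risky: low deductible gives 85 − 0 = 85; high deductible gives 169 − 128 = 41. No deviation. ✓
Both incentive constraints hold.

Yes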